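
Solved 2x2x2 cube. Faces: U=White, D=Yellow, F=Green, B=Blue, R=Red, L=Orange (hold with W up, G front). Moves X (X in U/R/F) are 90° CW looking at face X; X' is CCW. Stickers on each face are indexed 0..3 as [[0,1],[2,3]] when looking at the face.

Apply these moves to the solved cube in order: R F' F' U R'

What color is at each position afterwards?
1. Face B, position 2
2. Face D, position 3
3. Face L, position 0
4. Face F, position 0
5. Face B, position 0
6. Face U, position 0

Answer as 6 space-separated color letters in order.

Answer: W G Y O B B

Derivation:
After move 1 (R): R=RRRR U=WGWG F=GYGY D=YBYB B=WBWB
After move 2 (F'): F=YYGG U=WGRR R=BRYR D=OOYB L=OGOW
After move 3 (F'): F=YGYG U=WGBY R=OROR D=GWYB L=OROR
After move 4 (U): U=BWYG F=ORYG R=WBOR B=ORWB L=YGOR
After move 5 (R'): R=BRWO U=BWYO F=OWYG D=GRYG B=BRWB
Query 1: B[2] = W
Query 2: D[3] = G
Query 3: L[0] = Y
Query 4: F[0] = O
Query 5: B[0] = B
Query 6: U[0] = B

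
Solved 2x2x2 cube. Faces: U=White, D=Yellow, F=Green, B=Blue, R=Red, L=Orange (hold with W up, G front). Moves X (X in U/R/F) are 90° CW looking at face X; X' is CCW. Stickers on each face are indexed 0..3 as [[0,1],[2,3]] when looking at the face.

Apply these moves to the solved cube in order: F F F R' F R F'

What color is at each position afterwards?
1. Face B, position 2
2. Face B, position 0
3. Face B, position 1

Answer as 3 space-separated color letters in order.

Answer: B W B

Derivation:
After move 1 (F): F=GGGG U=WWOO R=WRWR D=RRYY L=OYOY
After move 2 (F): F=GGGG U=WWYY R=OROR D=WWYY L=OROR
After move 3 (F): F=GGGG U=WWRR R=YRYR D=OOYY L=OWOW
After move 4 (R'): R=RRYY U=WBRB F=GWGR D=OGYG B=YBOB
After move 5 (F): F=GGRW U=WBWW R=RRBY D=YRYG L=OOOG
After move 6 (R): R=BRYR U=WGWW F=GRRG D=YOYY B=WBBB
After move 7 (F'): F=RGGR U=WGBY R=ORYR D=OGYY L=OWOW
Query 1: B[2] = B
Query 2: B[0] = W
Query 3: B[1] = B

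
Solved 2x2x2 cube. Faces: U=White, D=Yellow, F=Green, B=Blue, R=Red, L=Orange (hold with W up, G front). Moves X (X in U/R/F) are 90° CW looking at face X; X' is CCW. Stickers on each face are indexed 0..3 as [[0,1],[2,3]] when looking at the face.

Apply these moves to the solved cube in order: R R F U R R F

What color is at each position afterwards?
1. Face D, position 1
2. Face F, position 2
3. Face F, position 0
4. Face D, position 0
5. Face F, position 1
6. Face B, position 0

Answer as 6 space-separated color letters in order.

After move 1 (R): R=RRRR U=WGWG F=GYGY D=YBYB B=WBWB
After move 2 (R): R=RRRR U=WYWY F=GBGB D=YWYW B=GBGB
After move 3 (F): F=GGBB U=WYOO R=WRYR D=RRYW L=OYOW
After move 4 (U): U=OWOY F=WRBB R=GBYR B=OYGB L=GGOW
After move 5 (R): R=YGRB U=OROB F=WRBW D=RGYO B=YYWB
After move 6 (R): R=RYBG U=OROW F=WGBO D=RWYY B=BYRB
After move 7 (F): F=BWOG U=ORWG R=OYWG D=BRYY L=GROW
Query 1: D[1] = R
Query 2: F[2] = O
Query 3: F[0] = B
Query 4: D[0] = B
Query 5: F[1] = W
Query 6: B[0] = B

Answer: R O B B W B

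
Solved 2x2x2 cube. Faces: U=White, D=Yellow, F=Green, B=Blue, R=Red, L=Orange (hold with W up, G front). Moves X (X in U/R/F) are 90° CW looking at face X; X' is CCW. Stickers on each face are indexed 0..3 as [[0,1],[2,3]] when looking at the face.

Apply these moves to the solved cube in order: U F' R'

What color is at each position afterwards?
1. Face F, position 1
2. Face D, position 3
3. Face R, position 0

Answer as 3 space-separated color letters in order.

After move 1 (U): U=WWWW F=RRGG R=BBRR B=OOBB L=GGOO
After move 2 (F'): F=RGRG U=WWBR R=YBYR D=GOYY L=GWOW
After move 3 (R'): R=BRYY U=WBBO F=RWRR D=GGYG B=YOOB
Query 1: F[1] = W
Query 2: D[3] = G
Query 3: R[0] = B

Answer: W G B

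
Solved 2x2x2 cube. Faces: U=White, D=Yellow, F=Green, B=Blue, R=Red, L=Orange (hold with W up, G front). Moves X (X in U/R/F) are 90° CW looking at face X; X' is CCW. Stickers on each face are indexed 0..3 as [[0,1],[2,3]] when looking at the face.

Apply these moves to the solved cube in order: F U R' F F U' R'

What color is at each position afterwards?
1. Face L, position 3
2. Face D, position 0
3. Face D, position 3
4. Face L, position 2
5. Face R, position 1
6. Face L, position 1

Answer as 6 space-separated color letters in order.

After move 1 (F): F=GGGG U=WWOO R=WRWR D=RRYY L=OYOY
After move 2 (U): U=OWOW F=WRGG R=BBWR B=OYBB L=GGOY
After move 3 (R'): R=BRBW U=OBOO F=WWGW D=RRYG B=YYRB
After move 4 (F): F=GWWW U=OBYG R=OROW D=BBYG L=GROR
After move 5 (F): F=WGWW U=OBRR R=YRGW D=OOYG L=GBOB
After move 6 (U'): U=BROR F=GBWW R=WGGW B=YRRB L=YYOB
After move 7 (R'): R=GWWG U=BROY F=GRWR D=OBYW B=GROB
Query 1: L[3] = B
Query 2: D[0] = O
Query 3: D[3] = W
Query 4: L[2] = O
Query 5: R[1] = W
Query 6: L[1] = Y

Answer: B O W O W Y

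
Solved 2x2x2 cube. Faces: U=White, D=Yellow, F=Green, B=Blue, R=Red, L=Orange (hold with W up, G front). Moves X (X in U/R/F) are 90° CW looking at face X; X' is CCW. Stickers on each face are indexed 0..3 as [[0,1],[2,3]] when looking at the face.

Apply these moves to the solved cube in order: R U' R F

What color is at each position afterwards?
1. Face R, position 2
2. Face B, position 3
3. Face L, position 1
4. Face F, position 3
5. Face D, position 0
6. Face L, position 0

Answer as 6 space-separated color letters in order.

After move 1 (R): R=RRRR U=WGWG F=GYGY D=YBYB B=WBWB
After move 2 (U'): U=GGWW F=OOGY R=GYRR B=RRWB L=WBOO
After move 3 (R): R=RGRY U=GOWY F=OBGB D=YWYR B=WRGB
After move 4 (F): F=GOBB U=GOOB R=WGYY D=RRYR L=WYOW
Query 1: R[2] = Y
Query 2: B[3] = B
Query 3: L[1] = Y
Query 4: F[3] = B
Query 5: D[0] = R
Query 6: L[0] = W

Answer: Y B Y B R W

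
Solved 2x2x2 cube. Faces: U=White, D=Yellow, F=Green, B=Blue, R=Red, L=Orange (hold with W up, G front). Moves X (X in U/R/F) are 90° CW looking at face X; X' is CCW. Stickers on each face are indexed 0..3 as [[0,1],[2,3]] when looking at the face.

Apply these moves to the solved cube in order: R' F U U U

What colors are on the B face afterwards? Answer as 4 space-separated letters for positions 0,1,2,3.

Answer: W R Y B

Derivation:
After move 1 (R'): R=RRRR U=WBWB F=GWGW D=YGYG B=YBYB
After move 2 (F): F=GGWW U=WBOO R=WRBR D=RRYG L=OYOG
After move 3 (U): U=OWOB F=WRWW R=YBBR B=OYYB L=GGOG
After move 4 (U): U=OOBW F=YBWW R=OYBR B=GGYB L=WROG
After move 5 (U): U=BOWO F=OYWW R=GGBR B=WRYB L=YBOG
Query: B face = WRYB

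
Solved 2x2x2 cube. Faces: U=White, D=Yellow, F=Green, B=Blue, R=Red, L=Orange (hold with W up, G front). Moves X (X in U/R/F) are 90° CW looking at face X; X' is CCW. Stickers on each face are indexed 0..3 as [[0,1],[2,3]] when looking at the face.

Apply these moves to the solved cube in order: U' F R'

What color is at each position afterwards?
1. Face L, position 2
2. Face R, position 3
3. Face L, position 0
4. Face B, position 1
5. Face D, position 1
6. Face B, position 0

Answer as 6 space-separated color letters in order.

After move 1 (U'): U=WWWW F=OOGG R=GGRR B=RRBB L=BBOO
After move 2 (F): F=GOGO U=WWOB R=WGWR D=RGYY L=BYOY
After move 3 (R'): R=GRWW U=WBOR F=GWGB D=ROYO B=YRGB
Query 1: L[2] = O
Query 2: R[3] = W
Query 3: L[0] = B
Query 4: B[1] = R
Query 5: D[1] = O
Query 6: B[0] = Y

Answer: O W B R O Y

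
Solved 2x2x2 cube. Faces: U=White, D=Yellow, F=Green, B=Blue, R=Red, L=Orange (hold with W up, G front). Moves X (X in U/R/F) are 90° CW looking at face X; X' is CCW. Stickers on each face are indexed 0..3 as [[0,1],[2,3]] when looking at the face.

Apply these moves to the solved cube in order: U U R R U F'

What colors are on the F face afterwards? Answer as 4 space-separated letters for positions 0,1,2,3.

After move 1 (U): U=WWWW F=RRGG R=BBRR B=OOBB L=GGOO
After move 2 (U): U=WWWW F=BBGG R=OORR B=GGBB L=RROO
After move 3 (R): R=RORO U=WBWG F=BYGY D=YBYG B=WGWB
After move 4 (R): R=RROO U=WYWY F=BBGG D=YWYW B=GGBB
After move 5 (U): U=WWYY F=RRGG R=GGOO B=RRBB L=BBOO
After move 6 (F'): F=RGRG U=WWGO R=WGYO D=BOYW L=BYOY
Query: F face = RGRG

Answer: R G R G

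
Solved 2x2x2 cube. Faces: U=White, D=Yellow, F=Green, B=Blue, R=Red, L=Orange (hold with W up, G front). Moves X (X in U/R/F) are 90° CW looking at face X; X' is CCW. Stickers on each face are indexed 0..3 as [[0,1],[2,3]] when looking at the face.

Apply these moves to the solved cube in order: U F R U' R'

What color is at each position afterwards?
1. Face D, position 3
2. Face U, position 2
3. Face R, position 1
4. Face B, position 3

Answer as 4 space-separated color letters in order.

After move 1 (U): U=WWWW F=RRGG R=BBRR B=OOBB L=GGOO
After move 2 (F): F=GRGR U=WWOG R=WBWR D=RBYY L=GYOY
After move 3 (R): R=WWRB U=WROR F=GBGY D=RBYO B=GOWB
After move 4 (U'): U=RRWO F=GYGY R=GBRB B=WWWB L=GOOY
After move 5 (R'): R=BBGR U=RWWW F=GRGO D=RYYY B=OWBB
Query 1: D[3] = Y
Query 2: U[2] = W
Query 3: R[1] = B
Query 4: B[3] = B

Answer: Y W B B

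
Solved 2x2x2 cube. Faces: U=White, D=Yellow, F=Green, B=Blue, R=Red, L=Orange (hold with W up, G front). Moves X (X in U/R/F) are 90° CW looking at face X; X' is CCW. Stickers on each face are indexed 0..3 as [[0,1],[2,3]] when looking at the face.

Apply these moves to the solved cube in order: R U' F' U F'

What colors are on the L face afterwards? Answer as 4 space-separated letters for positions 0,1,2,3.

After move 1 (R): R=RRRR U=WGWG F=GYGY D=YBYB B=WBWB
After move 2 (U'): U=GGWW F=OOGY R=GYRR B=RRWB L=WBOO
After move 3 (F'): F=OYOG U=GGGR R=BYYR D=BOYB L=WWOW
After move 4 (U): U=GGRG F=BYOG R=RRYR B=WWWB L=OYOW
After move 5 (F'): F=YGBO U=GGRY R=ORBR D=YWYB L=OGOR
Query: L face = OGOR

Answer: O G O R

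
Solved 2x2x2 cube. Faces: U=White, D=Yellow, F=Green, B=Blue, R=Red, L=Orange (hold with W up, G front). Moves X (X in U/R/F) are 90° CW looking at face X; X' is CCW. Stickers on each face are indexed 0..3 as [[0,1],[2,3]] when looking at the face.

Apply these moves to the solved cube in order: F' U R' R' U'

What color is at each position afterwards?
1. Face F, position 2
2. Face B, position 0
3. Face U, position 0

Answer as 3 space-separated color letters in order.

After move 1 (F'): F=GGGG U=WWRR R=YRYR D=OOYY L=OWOW
After move 2 (U): U=RWRW F=YRGG R=BBYR B=OWBB L=GGOW
After move 3 (R'): R=BRBY U=RBRO F=YWGW D=ORYG B=YWOB
After move 4 (R'): R=RYBB U=RORY F=YBGO D=OWYW B=GWRB
After move 5 (U'): U=OYRR F=GGGO R=YBBB B=RYRB L=GWOW
Query 1: F[2] = G
Query 2: B[0] = R
Query 3: U[0] = O

Answer: G R O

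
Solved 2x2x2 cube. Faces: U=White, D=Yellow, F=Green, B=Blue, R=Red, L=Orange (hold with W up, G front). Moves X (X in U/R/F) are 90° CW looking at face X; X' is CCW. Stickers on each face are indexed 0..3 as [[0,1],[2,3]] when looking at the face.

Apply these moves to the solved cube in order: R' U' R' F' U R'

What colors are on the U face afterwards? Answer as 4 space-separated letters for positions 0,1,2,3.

After move 1 (R'): R=RRRR U=WBWB F=GWGW D=YGYG B=YBYB
After move 2 (U'): U=BBWW F=OOGW R=GWRR B=RRYB L=YBOO
After move 3 (R'): R=WRGR U=BYWR F=OBGW D=YOYW B=GRGB
After move 4 (F'): F=BWOG U=BYWG R=ORYR D=BOYW L=YROW
After move 5 (U): U=WBGY F=OROG R=GRYR B=YRGB L=BWOW
After move 6 (R'): R=RRGY U=WGGY F=OBOY D=BRYG B=WROB
Query: U face = WGGY

Answer: W G G Y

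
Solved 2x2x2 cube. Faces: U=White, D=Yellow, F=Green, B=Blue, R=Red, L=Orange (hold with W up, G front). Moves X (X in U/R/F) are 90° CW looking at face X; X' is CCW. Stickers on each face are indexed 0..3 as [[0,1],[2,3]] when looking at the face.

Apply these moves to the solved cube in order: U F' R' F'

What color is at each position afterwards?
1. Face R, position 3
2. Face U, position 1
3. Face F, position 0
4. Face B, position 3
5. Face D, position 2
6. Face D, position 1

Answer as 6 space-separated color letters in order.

After move 1 (U): U=WWWW F=RRGG R=BBRR B=OOBB L=GGOO
After move 2 (F'): F=RGRG U=WWBR R=YBYR D=GOYY L=GWOW
After move 3 (R'): R=BRYY U=WBBO F=RWRR D=GGYG B=YOOB
After move 4 (F'): F=WRRR U=WBBY R=GRGY D=WWYG L=GOOB
Query 1: R[3] = Y
Query 2: U[1] = B
Query 3: F[0] = W
Query 4: B[3] = B
Query 5: D[2] = Y
Query 6: D[1] = W

Answer: Y B W B Y W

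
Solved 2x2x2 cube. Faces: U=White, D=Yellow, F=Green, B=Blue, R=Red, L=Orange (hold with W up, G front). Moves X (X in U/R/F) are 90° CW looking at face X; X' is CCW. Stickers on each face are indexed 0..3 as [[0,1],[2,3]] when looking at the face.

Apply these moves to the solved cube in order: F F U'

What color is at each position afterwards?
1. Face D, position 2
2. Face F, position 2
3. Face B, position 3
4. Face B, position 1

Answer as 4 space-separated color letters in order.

Answer: Y G B R

Derivation:
After move 1 (F): F=GGGG U=WWOO R=WRWR D=RRYY L=OYOY
After move 2 (F): F=GGGG U=WWYY R=OROR D=WWYY L=OROR
After move 3 (U'): U=WYWY F=ORGG R=GGOR B=ORBB L=BBOR
Query 1: D[2] = Y
Query 2: F[2] = G
Query 3: B[3] = B
Query 4: B[1] = R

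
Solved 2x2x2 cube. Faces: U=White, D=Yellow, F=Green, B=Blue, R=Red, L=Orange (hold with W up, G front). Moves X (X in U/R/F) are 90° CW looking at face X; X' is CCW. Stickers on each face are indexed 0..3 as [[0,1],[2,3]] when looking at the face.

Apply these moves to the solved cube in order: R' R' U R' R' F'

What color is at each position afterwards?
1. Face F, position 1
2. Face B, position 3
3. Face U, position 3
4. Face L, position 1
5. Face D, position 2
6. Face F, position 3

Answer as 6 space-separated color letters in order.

Answer: O B B W Y G

Derivation:
After move 1 (R'): R=RRRR U=WBWB F=GWGW D=YGYG B=YBYB
After move 2 (R'): R=RRRR U=WYWY F=GBGB D=YWYW B=GBGB
After move 3 (U): U=WWYY F=RRGB R=GBRR B=OOGB L=GBOO
After move 4 (R'): R=BRGR U=WGYO F=RWGY D=YRYB B=WOWB
After move 5 (R'): R=RRBG U=WWYW F=RGGO D=YWYY B=BORB
After move 6 (F'): F=GORG U=WWRB R=WRYG D=BOYY L=GWOY
Query 1: F[1] = O
Query 2: B[3] = B
Query 3: U[3] = B
Query 4: L[1] = W
Query 5: D[2] = Y
Query 6: F[3] = G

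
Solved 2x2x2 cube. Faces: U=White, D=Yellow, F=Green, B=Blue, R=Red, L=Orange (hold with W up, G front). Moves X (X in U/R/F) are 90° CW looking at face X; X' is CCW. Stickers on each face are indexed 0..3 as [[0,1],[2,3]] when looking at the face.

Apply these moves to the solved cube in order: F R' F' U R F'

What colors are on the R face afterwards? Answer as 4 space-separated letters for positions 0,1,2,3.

Answer: R Y Y B

Derivation:
After move 1 (F): F=GGGG U=WWOO R=WRWR D=RRYY L=OYOY
After move 2 (R'): R=RRWW U=WBOB F=GWGO D=RGYG B=YBRB
After move 3 (F'): F=WOGG U=WBRW R=GRRW D=YYYG L=OBOO
After move 4 (U): U=RWWB F=GRGG R=YBRW B=OBRB L=WOOO
After move 5 (R): R=RYWB U=RRWG F=GYGG D=YRYO B=BBWB
After move 6 (F'): F=YGGG U=RRRW R=RYYB D=OOYO L=WGOW
Query: R face = RYYB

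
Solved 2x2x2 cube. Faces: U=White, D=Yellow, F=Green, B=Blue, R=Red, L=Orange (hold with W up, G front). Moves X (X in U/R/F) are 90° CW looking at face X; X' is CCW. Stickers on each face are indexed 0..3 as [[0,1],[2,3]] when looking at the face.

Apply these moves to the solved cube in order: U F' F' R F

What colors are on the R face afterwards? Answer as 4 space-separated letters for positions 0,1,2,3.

Answer: Y O R B

Derivation:
After move 1 (U): U=WWWW F=RRGG R=BBRR B=OOBB L=GGOO
After move 2 (F'): F=RGRG U=WWBR R=YBYR D=GOYY L=GWOW
After move 3 (F'): F=GGRR U=WWYY R=OBGR D=WWYY L=GROB
After move 4 (R): R=GORB U=WGYR F=GWRY D=WBYO B=YOWB
After move 5 (F): F=RGYW U=WGBR R=YORB D=RGYO L=GWOB
Query: R face = YORB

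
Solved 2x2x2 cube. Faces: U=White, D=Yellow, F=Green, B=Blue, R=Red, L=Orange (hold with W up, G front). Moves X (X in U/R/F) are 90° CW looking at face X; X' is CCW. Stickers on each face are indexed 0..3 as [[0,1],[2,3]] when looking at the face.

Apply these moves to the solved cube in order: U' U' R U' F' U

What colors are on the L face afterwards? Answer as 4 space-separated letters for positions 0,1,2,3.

After move 1 (U'): U=WWWW F=OOGG R=GGRR B=RRBB L=BBOO
After move 2 (U'): U=WWWW F=BBGG R=OORR B=GGBB L=RROO
After move 3 (R): R=RORO U=WBWG F=BYGY D=YBYG B=WGWB
After move 4 (U'): U=BGWW F=RRGY R=BYRO B=ROWB L=WGOO
After move 5 (F'): F=RYRG U=BGBR R=BYYO D=GOYG L=WWOW
After move 6 (U): U=BBRG F=BYRG R=ROYO B=WWWB L=RYOW
Query: L face = RYOW

Answer: R Y O W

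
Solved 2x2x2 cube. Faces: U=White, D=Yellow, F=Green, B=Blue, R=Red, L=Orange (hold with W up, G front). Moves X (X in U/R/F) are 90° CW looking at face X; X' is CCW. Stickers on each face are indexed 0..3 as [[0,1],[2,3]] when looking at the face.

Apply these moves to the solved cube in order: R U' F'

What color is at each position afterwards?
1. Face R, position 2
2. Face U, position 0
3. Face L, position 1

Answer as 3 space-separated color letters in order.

After move 1 (R): R=RRRR U=WGWG F=GYGY D=YBYB B=WBWB
After move 2 (U'): U=GGWW F=OOGY R=GYRR B=RRWB L=WBOO
After move 3 (F'): F=OYOG U=GGGR R=BYYR D=BOYB L=WWOW
Query 1: R[2] = Y
Query 2: U[0] = G
Query 3: L[1] = W

Answer: Y G W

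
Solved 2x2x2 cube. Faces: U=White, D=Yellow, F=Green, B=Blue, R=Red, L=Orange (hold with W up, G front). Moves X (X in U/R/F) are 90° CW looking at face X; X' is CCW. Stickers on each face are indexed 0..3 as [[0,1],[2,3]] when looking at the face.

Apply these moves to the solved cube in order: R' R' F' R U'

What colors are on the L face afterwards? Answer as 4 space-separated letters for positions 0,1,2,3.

Answer: R B O W

Derivation:
After move 1 (R'): R=RRRR U=WBWB F=GWGW D=YGYG B=YBYB
After move 2 (R'): R=RRRR U=WYWY F=GBGB D=YWYW B=GBGB
After move 3 (F'): F=BBGG U=WYRR R=WRYR D=OOYW L=OYOW
After move 4 (R): R=YWRR U=WBRG F=BOGW D=OGYG B=RBYB
After move 5 (U'): U=BGWR F=OYGW R=BORR B=YWYB L=RBOW
Query: L face = RBOW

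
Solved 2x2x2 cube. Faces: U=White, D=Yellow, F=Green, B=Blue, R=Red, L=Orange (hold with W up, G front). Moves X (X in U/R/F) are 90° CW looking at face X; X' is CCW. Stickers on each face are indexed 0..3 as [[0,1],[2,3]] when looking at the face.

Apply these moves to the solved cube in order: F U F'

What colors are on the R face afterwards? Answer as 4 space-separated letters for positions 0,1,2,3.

After move 1 (F): F=GGGG U=WWOO R=WRWR D=RRYY L=OYOY
After move 2 (U): U=OWOW F=WRGG R=BBWR B=OYBB L=GGOY
After move 3 (F'): F=RGWG U=OWBW R=RBRR D=GYYY L=GWOO
Query: R face = RBRR

Answer: R B R R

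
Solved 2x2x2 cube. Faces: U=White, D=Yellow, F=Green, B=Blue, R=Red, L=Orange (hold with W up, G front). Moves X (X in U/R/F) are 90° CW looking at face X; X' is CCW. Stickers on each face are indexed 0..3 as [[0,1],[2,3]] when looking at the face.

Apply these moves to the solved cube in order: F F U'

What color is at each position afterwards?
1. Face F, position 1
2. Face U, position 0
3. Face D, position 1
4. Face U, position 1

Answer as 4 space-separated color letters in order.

After move 1 (F): F=GGGG U=WWOO R=WRWR D=RRYY L=OYOY
After move 2 (F): F=GGGG U=WWYY R=OROR D=WWYY L=OROR
After move 3 (U'): U=WYWY F=ORGG R=GGOR B=ORBB L=BBOR
Query 1: F[1] = R
Query 2: U[0] = W
Query 3: D[1] = W
Query 4: U[1] = Y

Answer: R W W Y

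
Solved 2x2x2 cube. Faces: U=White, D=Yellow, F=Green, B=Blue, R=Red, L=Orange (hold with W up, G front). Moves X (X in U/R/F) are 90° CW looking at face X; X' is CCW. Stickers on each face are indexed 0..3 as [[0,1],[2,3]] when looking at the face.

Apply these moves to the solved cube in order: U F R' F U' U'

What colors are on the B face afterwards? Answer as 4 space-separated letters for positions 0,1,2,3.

Answer: G G B B

Derivation:
After move 1 (U): U=WWWW F=RRGG R=BBRR B=OOBB L=GGOO
After move 2 (F): F=GRGR U=WWOG R=WBWR D=RBYY L=GYOY
After move 3 (R'): R=BRWW U=WBOO F=GWGG D=RRYR B=YOBB
After move 4 (F): F=GGGW U=WBYY R=OROW D=WBYR L=GROR
After move 5 (U'): U=BYWY F=GRGW R=GGOW B=ORBB L=YOOR
After move 6 (U'): U=YYBW F=YOGW R=GROW B=GGBB L=OROR
Query: B face = GGBB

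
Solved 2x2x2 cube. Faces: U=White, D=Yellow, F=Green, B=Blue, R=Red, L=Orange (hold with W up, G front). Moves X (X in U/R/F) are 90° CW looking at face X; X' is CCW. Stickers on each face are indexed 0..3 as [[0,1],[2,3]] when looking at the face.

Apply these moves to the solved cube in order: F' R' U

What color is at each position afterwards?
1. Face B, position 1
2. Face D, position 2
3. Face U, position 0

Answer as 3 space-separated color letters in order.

After move 1 (F'): F=GGGG U=WWRR R=YRYR D=OOYY L=OWOW
After move 2 (R'): R=RRYY U=WBRB F=GWGR D=OGYG B=YBOB
After move 3 (U): U=RWBB F=RRGR R=YBYY B=OWOB L=GWOW
Query 1: B[1] = W
Query 2: D[2] = Y
Query 3: U[0] = R

Answer: W Y R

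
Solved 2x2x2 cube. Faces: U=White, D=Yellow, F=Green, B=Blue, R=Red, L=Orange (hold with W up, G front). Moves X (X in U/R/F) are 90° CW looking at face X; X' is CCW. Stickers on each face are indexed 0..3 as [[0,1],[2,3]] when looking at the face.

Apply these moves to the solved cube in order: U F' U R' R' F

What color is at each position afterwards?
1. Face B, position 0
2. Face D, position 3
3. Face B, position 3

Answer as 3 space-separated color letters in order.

After move 1 (U): U=WWWW F=RRGG R=BBRR B=OOBB L=GGOO
After move 2 (F'): F=RGRG U=WWBR R=YBYR D=GOYY L=GWOW
After move 3 (U): U=BWRW F=YBRG R=OOYR B=GWBB L=RGOW
After move 4 (R'): R=OROY U=BBRG F=YWRW D=GBYG B=YWOB
After move 5 (R'): R=RYOO U=BORY F=YBRG D=GWYW B=GWBB
After move 6 (F): F=RYGB U=BOWG R=RYYO D=ORYW L=RGOW
Query 1: B[0] = G
Query 2: D[3] = W
Query 3: B[3] = B

Answer: G W B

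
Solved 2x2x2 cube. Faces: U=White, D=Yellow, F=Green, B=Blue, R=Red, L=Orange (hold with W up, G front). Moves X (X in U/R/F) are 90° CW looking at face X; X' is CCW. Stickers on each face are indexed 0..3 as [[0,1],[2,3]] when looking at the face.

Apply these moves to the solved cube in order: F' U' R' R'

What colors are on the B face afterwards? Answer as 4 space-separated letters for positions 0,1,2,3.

Answer: G R W B

Derivation:
After move 1 (F'): F=GGGG U=WWRR R=YRYR D=OOYY L=OWOW
After move 2 (U'): U=WRWR F=OWGG R=GGYR B=YRBB L=BBOW
After move 3 (R'): R=GRGY U=WBWY F=ORGR D=OWYG B=YROB
After move 4 (R'): R=RYGG U=WOWY F=OBGY D=ORYR B=GRWB
Query: B face = GRWB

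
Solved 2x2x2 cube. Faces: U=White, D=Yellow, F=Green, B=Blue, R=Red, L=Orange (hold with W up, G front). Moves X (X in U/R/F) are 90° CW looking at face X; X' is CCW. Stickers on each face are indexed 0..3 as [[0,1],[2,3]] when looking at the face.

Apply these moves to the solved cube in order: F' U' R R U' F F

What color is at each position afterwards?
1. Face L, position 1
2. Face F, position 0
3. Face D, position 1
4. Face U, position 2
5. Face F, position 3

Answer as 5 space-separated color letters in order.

After move 1 (F'): F=GGGG U=WWRR R=YRYR D=OOYY L=OWOW
After move 2 (U'): U=WRWR F=OWGG R=GGYR B=YRBB L=BBOW
After move 3 (R): R=YGRG U=WWWG F=OOGY D=OBYY B=RRRB
After move 4 (R): R=RYGG U=WOWY F=OBGY D=ORYR B=GRWB
After move 5 (U'): U=OYWW F=BBGY R=OBGG B=RYWB L=GROW
After move 6 (F): F=GBYB U=OYWR R=WBWG D=GOYR L=GOOR
After move 7 (F): F=YGBB U=OYRO R=WBRG D=WWYR L=GGOO
Query 1: L[1] = G
Query 2: F[0] = Y
Query 3: D[1] = W
Query 4: U[2] = R
Query 5: F[3] = B

Answer: G Y W R B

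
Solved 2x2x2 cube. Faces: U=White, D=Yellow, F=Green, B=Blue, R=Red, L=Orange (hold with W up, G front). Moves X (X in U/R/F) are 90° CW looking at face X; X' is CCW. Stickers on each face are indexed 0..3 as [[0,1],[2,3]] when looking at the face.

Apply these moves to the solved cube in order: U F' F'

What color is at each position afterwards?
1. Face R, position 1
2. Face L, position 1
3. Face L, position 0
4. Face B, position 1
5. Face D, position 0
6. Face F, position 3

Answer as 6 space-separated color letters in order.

After move 1 (U): U=WWWW F=RRGG R=BBRR B=OOBB L=GGOO
After move 2 (F'): F=RGRG U=WWBR R=YBYR D=GOYY L=GWOW
After move 3 (F'): F=GGRR U=WWYY R=OBGR D=WWYY L=GROB
Query 1: R[1] = B
Query 2: L[1] = R
Query 3: L[0] = G
Query 4: B[1] = O
Query 5: D[0] = W
Query 6: F[3] = R

Answer: B R G O W R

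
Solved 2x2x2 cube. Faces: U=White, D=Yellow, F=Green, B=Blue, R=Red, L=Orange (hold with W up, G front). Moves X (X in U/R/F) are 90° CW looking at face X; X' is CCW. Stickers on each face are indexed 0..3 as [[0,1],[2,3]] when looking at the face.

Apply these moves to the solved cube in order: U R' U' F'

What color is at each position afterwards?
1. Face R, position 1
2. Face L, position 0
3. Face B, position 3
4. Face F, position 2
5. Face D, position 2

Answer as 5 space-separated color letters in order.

Answer: W Y B G Y

Derivation:
After move 1 (U): U=WWWW F=RRGG R=BBRR B=OOBB L=GGOO
After move 2 (R'): R=BRBR U=WBWO F=RWGW D=YRYG B=YOYB
After move 3 (U'): U=BOWW F=GGGW R=RWBR B=BRYB L=YOOO
After move 4 (F'): F=GWGG U=BORB R=RWYR D=OOYG L=YWOW
Query 1: R[1] = W
Query 2: L[0] = Y
Query 3: B[3] = B
Query 4: F[2] = G
Query 5: D[2] = Y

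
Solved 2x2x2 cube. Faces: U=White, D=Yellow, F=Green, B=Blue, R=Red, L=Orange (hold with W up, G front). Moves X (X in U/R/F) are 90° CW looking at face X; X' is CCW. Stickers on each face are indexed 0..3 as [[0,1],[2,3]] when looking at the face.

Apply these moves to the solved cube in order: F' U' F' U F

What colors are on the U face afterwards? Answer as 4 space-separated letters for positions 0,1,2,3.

Answer: G W W G

Derivation:
After move 1 (F'): F=GGGG U=WWRR R=YRYR D=OOYY L=OWOW
After move 2 (U'): U=WRWR F=OWGG R=GGYR B=YRBB L=BBOW
After move 3 (F'): F=WGOG U=WRGY R=OGOR D=BWYY L=BROW
After move 4 (U): U=GWYR F=OGOG R=YROR B=BRBB L=WGOW
After move 5 (F): F=OOGG U=GWWG R=YRRR D=OYYY L=WBOW
Query: U face = GWWG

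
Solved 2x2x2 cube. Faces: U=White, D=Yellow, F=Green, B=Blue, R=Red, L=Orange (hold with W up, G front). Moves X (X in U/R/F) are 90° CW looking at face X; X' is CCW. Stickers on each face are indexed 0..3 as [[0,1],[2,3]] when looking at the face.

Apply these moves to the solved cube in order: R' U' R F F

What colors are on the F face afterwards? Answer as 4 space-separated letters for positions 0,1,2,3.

After move 1 (R'): R=RRRR U=WBWB F=GWGW D=YGYG B=YBYB
After move 2 (U'): U=BBWW F=OOGW R=GWRR B=RRYB L=YBOO
After move 3 (R): R=RGRW U=BOWW F=OGGG D=YYYR B=WRBB
After move 4 (F): F=GOGG U=BOOB R=WGWW D=RRYR L=YYOY
After move 5 (F): F=GGGO U=BOYY R=OGBW D=WWYR L=YROR
Query: F face = GGGO

Answer: G G G O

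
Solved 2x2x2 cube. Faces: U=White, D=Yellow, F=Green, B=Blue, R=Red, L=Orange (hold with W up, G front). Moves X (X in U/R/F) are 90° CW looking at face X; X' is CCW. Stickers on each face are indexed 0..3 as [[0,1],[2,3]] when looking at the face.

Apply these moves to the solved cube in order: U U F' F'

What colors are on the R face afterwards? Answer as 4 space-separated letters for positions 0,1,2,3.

Answer: O O R R

Derivation:
After move 1 (U): U=WWWW F=RRGG R=BBRR B=OOBB L=GGOO
After move 2 (U): U=WWWW F=BBGG R=OORR B=GGBB L=RROO
After move 3 (F'): F=BGBG U=WWOR R=YOYR D=ROYY L=RWOW
After move 4 (F'): F=GGBB U=WWYY R=OORR D=WWYY L=RROO
Query: R face = OORR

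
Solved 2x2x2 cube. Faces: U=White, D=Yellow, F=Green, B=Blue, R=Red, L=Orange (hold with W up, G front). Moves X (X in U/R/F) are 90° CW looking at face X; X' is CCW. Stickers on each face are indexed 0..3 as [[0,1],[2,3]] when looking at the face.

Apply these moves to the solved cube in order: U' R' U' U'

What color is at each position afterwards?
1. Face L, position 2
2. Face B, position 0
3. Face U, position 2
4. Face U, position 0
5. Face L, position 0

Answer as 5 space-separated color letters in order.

After move 1 (U'): U=WWWW F=OOGG R=GGRR B=RRBB L=BBOO
After move 2 (R'): R=GRGR U=WBWR F=OWGW D=YOYG B=YRYB
After move 3 (U'): U=BRWW F=BBGW R=OWGR B=GRYB L=YROO
After move 4 (U'): U=RWBW F=YRGW R=BBGR B=OWYB L=GROO
Query 1: L[2] = O
Query 2: B[0] = O
Query 3: U[2] = B
Query 4: U[0] = R
Query 5: L[0] = G

Answer: O O B R G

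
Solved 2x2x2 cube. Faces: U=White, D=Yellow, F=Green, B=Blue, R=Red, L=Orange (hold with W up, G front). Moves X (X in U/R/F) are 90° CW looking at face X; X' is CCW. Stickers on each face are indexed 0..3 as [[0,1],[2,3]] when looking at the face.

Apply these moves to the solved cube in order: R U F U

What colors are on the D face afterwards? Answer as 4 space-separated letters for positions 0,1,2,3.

Answer: R W Y B

Derivation:
After move 1 (R): R=RRRR U=WGWG F=GYGY D=YBYB B=WBWB
After move 2 (U): U=WWGG F=RRGY R=WBRR B=OOWB L=GYOO
After move 3 (F): F=GRYR U=WWOY R=GBGR D=RWYB L=GYOB
After move 4 (U): U=OWYW F=GBYR R=OOGR B=GYWB L=GROB
Query: D face = RWYB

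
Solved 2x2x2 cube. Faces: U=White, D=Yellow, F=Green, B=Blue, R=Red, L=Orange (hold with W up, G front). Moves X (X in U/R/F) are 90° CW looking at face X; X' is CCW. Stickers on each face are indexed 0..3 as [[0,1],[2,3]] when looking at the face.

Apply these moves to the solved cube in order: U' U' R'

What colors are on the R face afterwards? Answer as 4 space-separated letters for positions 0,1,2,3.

After move 1 (U'): U=WWWW F=OOGG R=GGRR B=RRBB L=BBOO
After move 2 (U'): U=WWWW F=BBGG R=OORR B=GGBB L=RROO
After move 3 (R'): R=OROR U=WBWG F=BWGW D=YBYG B=YGYB
Query: R face = OROR

Answer: O R O R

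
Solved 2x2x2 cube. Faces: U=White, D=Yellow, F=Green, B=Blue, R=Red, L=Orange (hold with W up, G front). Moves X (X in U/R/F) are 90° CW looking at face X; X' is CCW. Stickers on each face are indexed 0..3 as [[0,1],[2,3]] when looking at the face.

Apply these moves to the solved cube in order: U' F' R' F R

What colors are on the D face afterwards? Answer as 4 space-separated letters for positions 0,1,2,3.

After move 1 (U'): U=WWWW F=OOGG R=GGRR B=RRBB L=BBOO
After move 2 (F'): F=OGOG U=WWGR R=YGYR D=BOYY L=BWOW
After move 3 (R'): R=GRYY U=WBGR F=OWOR D=BGYG B=YROB
After move 4 (F): F=OORW U=WBWW R=GRRY D=YGYG L=BBOG
After move 5 (R): R=RGYR U=WOWW F=OGRG D=YOYY B=WRBB
Query: D face = YOYY

Answer: Y O Y Y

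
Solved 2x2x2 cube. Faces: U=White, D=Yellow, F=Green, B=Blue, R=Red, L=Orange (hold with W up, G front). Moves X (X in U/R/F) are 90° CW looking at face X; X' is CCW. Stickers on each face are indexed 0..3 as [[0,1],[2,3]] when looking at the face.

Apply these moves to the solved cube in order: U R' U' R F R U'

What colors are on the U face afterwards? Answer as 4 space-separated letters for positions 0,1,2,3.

Answer: G R B O

Derivation:
After move 1 (U): U=WWWW F=RRGG R=BBRR B=OOBB L=GGOO
After move 2 (R'): R=BRBR U=WBWO F=RWGW D=YRYG B=YOYB
After move 3 (U'): U=BOWW F=GGGW R=RWBR B=BRYB L=YOOO
After move 4 (R): R=BRRW U=BGWW F=GRGG D=YYYB B=WROB
After move 5 (F): F=GGGR U=BGOO R=WRWW D=RBYB L=YYOY
After move 6 (R): R=WWWR U=BGOR F=GBGB D=ROYW B=ORGB
After move 7 (U'): U=GRBO F=YYGB R=GBWR B=WWGB L=OROY
Query: U face = GRBO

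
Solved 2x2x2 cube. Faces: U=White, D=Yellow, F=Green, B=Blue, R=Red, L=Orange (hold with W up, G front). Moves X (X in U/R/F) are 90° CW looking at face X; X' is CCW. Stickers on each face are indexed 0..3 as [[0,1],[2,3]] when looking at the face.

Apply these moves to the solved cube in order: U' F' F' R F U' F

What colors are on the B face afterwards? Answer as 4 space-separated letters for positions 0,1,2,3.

Answer: Y O W B

Derivation:
After move 1 (U'): U=WWWW F=OOGG R=GGRR B=RRBB L=BBOO
After move 2 (F'): F=OGOG U=WWGR R=YGYR D=BOYY L=BWOW
After move 3 (F'): F=GGOO U=WWYY R=OGBR D=WWYY L=BROG
After move 4 (R): R=BORG U=WGYO F=GWOY D=WBYR B=YRWB
After move 5 (F): F=OGYW U=WGGR R=YOOG D=RBYR L=BWOB
After move 6 (U'): U=GRWG F=BWYW R=OGOG B=YOWB L=YROB
After move 7 (F): F=YBWW U=GRBR R=WGGG D=OOYR L=YROB
Query: B face = YOWB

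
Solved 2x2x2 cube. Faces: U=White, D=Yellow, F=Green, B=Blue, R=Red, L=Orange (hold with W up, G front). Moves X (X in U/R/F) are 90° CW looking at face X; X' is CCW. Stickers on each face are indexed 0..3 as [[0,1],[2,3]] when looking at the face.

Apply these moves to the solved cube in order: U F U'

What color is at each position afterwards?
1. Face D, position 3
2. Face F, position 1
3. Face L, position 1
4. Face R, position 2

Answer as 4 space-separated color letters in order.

After move 1 (U): U=WWWW F=RRGG R=BBRR B=OOBB L=GGOO
After move 2 (F): F=GRGR U=WWOG R=WBWR D=RBYY L=GYOY
After move 3 (U'): U=WGWO F=GYGR R=GRWR B=WBBB L=OOOY
Query 1: D[3] = Y
Query 2: F[1] = Y
Query 3: L[1] = O
Query 4: R[2] = W

Answer: Y Y O W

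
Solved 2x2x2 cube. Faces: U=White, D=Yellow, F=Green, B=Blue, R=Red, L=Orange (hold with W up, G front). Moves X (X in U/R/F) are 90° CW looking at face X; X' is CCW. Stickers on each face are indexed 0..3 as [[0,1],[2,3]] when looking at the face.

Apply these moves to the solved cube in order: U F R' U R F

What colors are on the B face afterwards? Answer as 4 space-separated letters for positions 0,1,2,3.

Answer: B Y W B

Derivation:
After move 1 (U): U=WWWW F=RRGG R=BBRR B=OOBB L=GGOO
After move 2 (F): F=GRGR U=WWOG R=WBWR D=RBYY L=GYOY
After move 3 (R'): R=BRWW U=WBOO F=GWGG D=RRYR B=YOBB
After move 4 (U): U=OWOB F=BRGG R=YOWW B=GYBB L=GWOY
After move 5 (R): R=WYWO U=OROG F=BRGR D=RBYG B=BYWB
After move 6 (F): F=GBRR U=ORYW R=OYGO D=WWYG L=GROB
Query: B face = BYWB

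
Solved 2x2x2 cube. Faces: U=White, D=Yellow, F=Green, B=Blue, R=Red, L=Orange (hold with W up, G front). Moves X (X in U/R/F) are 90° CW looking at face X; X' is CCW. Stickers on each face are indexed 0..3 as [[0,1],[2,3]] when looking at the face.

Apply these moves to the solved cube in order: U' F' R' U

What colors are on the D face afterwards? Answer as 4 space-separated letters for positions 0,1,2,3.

Answer: B G Y G

Derivation:
After move 1 (U'): U=WWWW F=OOGG R=GGRR B=RRBB L=BBOO
After move 2 (F'): F=OGOG U=WWGR R=YGYR D=BOYY L=BWOW
After move 3 (R'): R=GRYY U=WBGR F=OWOR D=BGYG B=YROB
After move 4 (U): U=GWRB F=GROR R=YRYY B=BWOB L=OWOW
Query: D face = BGYG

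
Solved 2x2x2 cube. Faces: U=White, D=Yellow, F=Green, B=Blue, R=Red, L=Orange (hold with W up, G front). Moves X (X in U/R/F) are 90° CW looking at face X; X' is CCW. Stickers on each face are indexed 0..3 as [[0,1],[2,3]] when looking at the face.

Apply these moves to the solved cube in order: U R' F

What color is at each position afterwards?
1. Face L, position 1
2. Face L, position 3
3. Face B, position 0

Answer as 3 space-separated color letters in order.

Answer: Y R Y

Derivation:
After move 1 (U): U=WWWW F=RRGG R=BBRR B=OOBB L=GGOO
After move 2 (R'): R=BRBR U=WBWO F=RWGW D=YRYG B=YOYB
After move 3 (F): F=GRWW U=WBOG R=WROR D=BBYG L=GYOR
Query 1: L[1] = Y
Query 2: L[3] = R
Query 3: B[0] = Y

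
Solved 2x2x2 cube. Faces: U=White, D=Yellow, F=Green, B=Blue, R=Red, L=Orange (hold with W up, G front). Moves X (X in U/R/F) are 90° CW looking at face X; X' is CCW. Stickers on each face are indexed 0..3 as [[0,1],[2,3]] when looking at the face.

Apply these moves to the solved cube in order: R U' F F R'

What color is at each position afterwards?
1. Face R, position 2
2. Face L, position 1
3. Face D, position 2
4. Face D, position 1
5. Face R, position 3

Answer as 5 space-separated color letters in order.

Answer: O R Y G B

Derivation:
After move 1 (R): R=RRRR U=WGWG F=GYGY D=YBYB B=WBWB
After move 2 (U'): U=GGWW F=OOGY R=GYRR B=RRWB L=WBOO
After move 3 (F): F=GOYO U=GGOB R=WYWR D=RGYB L=WYOB
After move 4 (F): F=YGOO U=GGBY R=OYBR D=WWYB L=WROG
After move 5 (R'): R=YROB U=GWBR F=YGOY D=WGYO B=BRWB
Query 1: R[2] = O
Query 2: L[1] = R
Query 3: D[2] = Y
Query 4: D[1] = G
Query 5: R[3] = B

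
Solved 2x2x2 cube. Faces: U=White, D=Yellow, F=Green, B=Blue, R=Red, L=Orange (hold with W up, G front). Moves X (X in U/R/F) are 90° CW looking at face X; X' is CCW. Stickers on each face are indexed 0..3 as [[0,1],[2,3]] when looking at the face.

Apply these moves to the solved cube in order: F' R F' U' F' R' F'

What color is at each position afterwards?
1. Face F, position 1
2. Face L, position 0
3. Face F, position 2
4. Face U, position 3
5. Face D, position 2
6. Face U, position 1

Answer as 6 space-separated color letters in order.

Answer: O R G W Y W

Derivation:
After move 1 (F'): F=GGGG U=WWRR R=YRYR D=OOYY L=OWOW
After move 2 (R): R=YYRR U=WGRG F=GOGY D=OBYB B=RBWB
After move 3 (F'): F=OYGG U=WGYR R=BYOR D=WWYB L=OGOR
After move 4 (U'): U=GRWY F=OGGG R=OYOR B=BYWB L=RBOR
After move 5 (F'): F=GGOG U=GROO R=WYWR D=BRYB L=RYOW
After move 6 (R'): R=YRWW U=GWOB F=GROO D=BGYG B=BYRB
After move 7 (F'): F=ROGO U=GWYW R=GRBW D=YWYG L=RBOO
Query 1: F[1] = O
Query 2: L[0] = R
Query 3: F[2] = G
Query 4: U[3] = W
Query 5: D[2] = Y
Query 6: U[1] = W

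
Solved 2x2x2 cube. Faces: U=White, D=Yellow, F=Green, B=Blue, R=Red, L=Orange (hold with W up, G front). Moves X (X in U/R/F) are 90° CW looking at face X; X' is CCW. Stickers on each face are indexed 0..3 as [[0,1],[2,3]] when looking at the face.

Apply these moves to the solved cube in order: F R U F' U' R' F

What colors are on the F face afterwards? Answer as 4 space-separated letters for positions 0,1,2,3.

Answer: W G O R

Derivation:
After move 1 (F): F=GGGG U=WWOO R=WRWR D=RRYY L=OYOY
After move 2 (R): R=WWRR U=WGOG F=GRGY D=RBYB B=OBWB
After move 3 (U): U=OWGG F=WWGY R=OBRR B=OYWB L=GROY
After move 4 (F'): F=WYWG U=OWOR R=BBRR D=RYYB L=GGOG
After move 5 (U'): U=WROO F=GGWG R=WYRR B=BBWB L=OYOG
After move 6 (R'): R=YRWR U=WWOB F=GRWO D=RGYG B=BBYB
After move 7 (F): F=WGOR U=WWGY R=ORBR D=WYYG L=OROG
Query: F face = WGOR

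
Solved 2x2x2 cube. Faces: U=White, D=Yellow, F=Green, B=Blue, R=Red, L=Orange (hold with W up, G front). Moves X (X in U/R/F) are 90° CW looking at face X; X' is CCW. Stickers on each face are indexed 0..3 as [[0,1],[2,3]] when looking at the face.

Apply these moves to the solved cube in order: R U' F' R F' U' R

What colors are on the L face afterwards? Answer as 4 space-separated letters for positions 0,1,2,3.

After move 1 (R): R=RRRR U=WGWG F=GYGY D=YBYB B=WBWB
After move 2 (U'): U=GGWW F=OOGY R=GYRR B=RRWB L=WBOO
After move 3 (F'): F=OYOG U=GGGR R=BYYR D=BOYB L=WWOW
After move 4 (R): R=YBRY U=GYGG F=OOOB D=BWYR B=RRGB
After move 5 (F'): F=OBOO U=GYYR R=WBBY D=WWYR L=WGOG
After move 6 (U'): U=YRGY F=WGOO R=OBBY B=WBGB L=RROG
After move 7 (R): R=BOYB U=YGGO F=WWOR D=WGYW B=YBRB
Query: L face = RROG

Answer: R R O G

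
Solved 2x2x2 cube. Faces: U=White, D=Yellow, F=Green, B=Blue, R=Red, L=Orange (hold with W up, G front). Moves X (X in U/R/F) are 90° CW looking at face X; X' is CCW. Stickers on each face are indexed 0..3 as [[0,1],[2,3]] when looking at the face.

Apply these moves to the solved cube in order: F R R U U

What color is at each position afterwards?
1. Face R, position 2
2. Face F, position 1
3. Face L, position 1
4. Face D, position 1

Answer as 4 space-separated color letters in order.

Answer: R B W W

Derivation:
After move 1 (F): F=GGGG U=WWOO R=WRWR D=RRYY L=OYOY
After move 2 (R): R=WWRR U=WGOG F=GRGY D=RBYB B=OBWB
After move 3 (R): R=RWRW U=WROY F=GBGB D=RWYO B=GBGB
After move 4 (U): U=OWYR F=RWGB R=GBRW B=OYGB L=GBOY
After move 5 (U): U=YORW F=GBGB R=OYRW B=GBGB L=RWOY
Query 1: R[2] = R
Query 2: F[1] = B
Query 3: L[1] = W
Query 4: D[1] = W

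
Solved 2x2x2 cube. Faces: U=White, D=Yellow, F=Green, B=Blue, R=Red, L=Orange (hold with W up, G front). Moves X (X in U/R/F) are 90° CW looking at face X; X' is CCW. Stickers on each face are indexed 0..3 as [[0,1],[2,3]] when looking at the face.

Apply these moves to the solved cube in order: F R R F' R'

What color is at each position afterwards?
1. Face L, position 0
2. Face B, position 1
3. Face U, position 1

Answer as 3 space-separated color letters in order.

Answer: O B G

Derivation:
After move 1 (F): F=GGGG U=WWOO R=WRWR D=RRYY L=OYOY
After move 2 (R): R=WWRR U=WGOG F=GRGY D=RBYB B=OBWB
After move 3 (R): R=RWRW U=WROY F=GBGB D=RWYO B=GBGB
After move 4 (F'): F=BBGG U=WRRR R=WWRW D=YYYO L=OYOO
After move 5 (R'): R=WWWR U=WGRG F=BRGR D=YBYG B=OBYB
Query 1: L[0] = O
Query 2: B[1] = B
Query 3: U[1] = G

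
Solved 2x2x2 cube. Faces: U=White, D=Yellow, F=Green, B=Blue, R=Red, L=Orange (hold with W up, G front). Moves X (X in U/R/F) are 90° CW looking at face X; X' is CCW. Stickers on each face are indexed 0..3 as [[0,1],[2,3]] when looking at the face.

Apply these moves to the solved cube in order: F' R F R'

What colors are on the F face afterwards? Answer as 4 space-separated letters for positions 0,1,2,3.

Answer: G G Y W

Derivation:
After move 1 (F'): F=GGGG U=WWRR R=YRYR D=OOYY L=OWOW
After move 2 (R): R=YYRR U=WGRG F=GOGY D=OBYB B=RBWB
After move 3 (F): F=GGYO U=WGWW R=RYGR D=RYYB L=OOOB
After move 4 (R'): R=YRRG U=WWWR F=GGYW D=RGYO B=BBYB
Query: F face = GGYW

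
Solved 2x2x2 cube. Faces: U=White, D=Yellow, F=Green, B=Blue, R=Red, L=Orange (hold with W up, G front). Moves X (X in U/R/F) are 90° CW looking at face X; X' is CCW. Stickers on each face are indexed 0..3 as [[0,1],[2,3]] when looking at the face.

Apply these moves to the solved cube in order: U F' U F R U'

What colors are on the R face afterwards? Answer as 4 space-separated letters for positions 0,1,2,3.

Answer: R O R O

Derivation:
After move 1 (U): U=WWWW F=RRGG R=BBRR B=OOBB L=GGOO
After move 2 (F'): F=RGRG U=WWBR R=YBYR D=GOYY L=GWOW
After move 3 (U): U=BWRW F=YBRG R=OOYR B=GWBB L=RGOW
After move 4 (F): F=RYGB U=BWWG R=ROWR D=YOYY L=RGOO
After move 5 (R): R=WRRO U=BYWB F=ROGY D=YBYG B=GWWB
After move 6 (U'): U=YBBW F=RGGY R=RORO B=WRWB L=GWOO
Query: R face = RORO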